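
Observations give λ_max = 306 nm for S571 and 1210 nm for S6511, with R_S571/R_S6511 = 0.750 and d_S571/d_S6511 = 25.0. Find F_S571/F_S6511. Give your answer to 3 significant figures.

Wien's law: T_S571/T_S6511 = λ_S6511/λ_S571 = 1210/306 = 3.954.
L_S571/L_S6511 = (R_S571/R_S6511)²(T_S571/T_S6511)⁴ = (0.750)²(3.954)⁴ = 137.5.
F_S571/F_S6511 = (L_S571/L_S6511)/(d_S571/d_S6511)² = 137.5/(25.0)² = 0.2200.

0.220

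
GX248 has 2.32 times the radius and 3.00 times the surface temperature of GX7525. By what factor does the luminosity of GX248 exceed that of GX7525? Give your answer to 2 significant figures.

From the Stefan–Boltzmann law, L ∝ R²T⁴, so
L_GX248/L_GX7525 = (R_GX248/R_GX7525)² (T_GX248/T_GX7525)⁴ = (2.32)² × (3.00)⁴ = 5.382 × 81.00 = 436.0.

4.4×10^2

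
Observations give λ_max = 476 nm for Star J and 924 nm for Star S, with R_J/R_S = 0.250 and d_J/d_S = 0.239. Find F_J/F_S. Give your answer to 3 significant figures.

Wien's law: T_J/T_S = λ_S/λ_J = 924/476 = 1.941.
L_J/L_S = (R_J/R_S)²(T_J/T_S)⁴ = (0.250)²(1.941)⁴ = 0.8874.
F_J/F_S = (L_J/L_S)/(d_J/d_S)² = 0.8874/(0.239)² = 15.54.

15.5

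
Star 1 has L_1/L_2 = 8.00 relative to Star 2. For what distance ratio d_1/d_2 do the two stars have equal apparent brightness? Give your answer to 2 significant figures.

2.8

Equal flux requires L_1/d_1² = L_2/d_2², so d_1/d_2 = √(L_1/L_2)
= √(8.00) = 2.828.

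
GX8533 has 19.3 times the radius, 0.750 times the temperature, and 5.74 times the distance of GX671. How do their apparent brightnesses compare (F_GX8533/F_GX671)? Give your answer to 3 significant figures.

L_GX8533/L_GX671 = (R_GX8533/R_GX671)²(T_GX8533/T_GX671)⁴ = (19.3)² × (0.750)⁴ = 117.9.
F_GX8533/F_GX671 = (L_GX8533/L_GX671)/(d_GX8533/d_GX671)² = 117.9 / (5.74)² = 3.577.

3.58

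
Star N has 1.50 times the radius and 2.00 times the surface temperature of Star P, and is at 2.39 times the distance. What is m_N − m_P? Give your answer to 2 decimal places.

-2.00

L_N/L_P = (1.50)²(2.00)⁴ = 36.00.
F_N/F_P = (L_N/L_P)/(d_N/d_P)² = 36.00/5.712 = 6.302.
m_N − m_P = −2.5 log₁₀(6.302) = -2.00.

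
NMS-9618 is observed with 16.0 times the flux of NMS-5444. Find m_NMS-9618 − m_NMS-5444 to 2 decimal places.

m_NMS-9618 − m_NMS-5444 = −2.5 log₁₀(F_NMS-9618/F_NMS-5444) = −2.5 log₁₀(16.0) = −2.5 × (1.204) = -3.010.

-3.01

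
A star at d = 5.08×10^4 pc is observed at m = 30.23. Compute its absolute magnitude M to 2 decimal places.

11.70

M = m − 5 log₁₀(d/10 pc) = 30.23 − 5 log₁₀(5.08×10^4/10)
  = 30.23 − 5 × 3.706 = 30.23 − 18.53 = 11.70.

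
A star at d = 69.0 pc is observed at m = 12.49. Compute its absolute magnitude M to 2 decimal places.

M = m − 5 log₁₀(d/10 pc) = 12.49 − 5 log₁₀(69.0/10)
  = 12.49 − 5 × 0.839 = 12.49 − 4.19 = 8.30.

8.30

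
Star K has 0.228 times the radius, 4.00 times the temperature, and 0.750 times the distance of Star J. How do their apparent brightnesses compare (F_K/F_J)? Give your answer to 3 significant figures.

23.7

L_K/L_J = (R_K/R_J)²(T_K/T_J)⁴ = (0.228)² × (4.00)⁴ = 13.31.
F_K/F_J = (L_K/L_J)/(d_K/d_J)² = 13.31 / (0.750)² = 23.66.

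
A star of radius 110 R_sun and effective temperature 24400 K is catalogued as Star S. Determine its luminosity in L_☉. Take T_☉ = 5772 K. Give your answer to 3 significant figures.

3.86×10^6 L_☉

L/L_☉ = (R/R_☉)² (T/T_☉)⁴ = (110)² × (24400/5772)⁴
       = 1.210×10^4 × (4.227)⁴ = 1.210×10^4 × 319.3 = 3.864×10^6.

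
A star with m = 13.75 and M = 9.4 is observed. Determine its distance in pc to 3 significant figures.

74.1 pc

m − M = 5 log₁₀(d/10 pc)
13.75 − (9.4) = 4.35 = 5 log₁₀(d/10)
d = 10 × 10^(4.35/5) = 10 × 10^0.870 = 74.13 pc.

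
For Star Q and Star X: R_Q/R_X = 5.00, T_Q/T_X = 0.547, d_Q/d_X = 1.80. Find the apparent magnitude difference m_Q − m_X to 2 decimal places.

0.40

L_Q/L_X = (5.00)²(0.547)⁴ = 2.238.
F_Q/F_X = (L_Q/L_X)/(d_Q/d_X)² = 2.238/3.240 = 0.6908.
m_Q − m_X = −2.5 log₁₀(0.6908) = 0.40.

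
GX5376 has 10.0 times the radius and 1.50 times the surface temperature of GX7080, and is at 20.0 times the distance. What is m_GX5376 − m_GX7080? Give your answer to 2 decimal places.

-0.26

L_GX5376/L_GX7080 = (10.0)²(1.50)⁴ = 506.2.
F_GX5376/F_GX7080 = (L_GX5376/L_GX7080)/(d_GX5376/d_GX7080)² = 506.2/400.0 = 1.266.
m_GX5376 − m_GX7080 = −2.5 log₁₀(1.266) = -0.26.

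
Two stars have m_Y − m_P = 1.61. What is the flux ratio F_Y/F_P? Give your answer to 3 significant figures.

0.227

F_Y/F_P = 10^(−(m_Y − m_P)/2.5) = 10^(-1.61/2.5) = 10^-0.644 = 0.2270.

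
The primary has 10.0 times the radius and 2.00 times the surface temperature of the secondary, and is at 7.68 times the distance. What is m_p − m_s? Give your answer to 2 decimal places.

L_p/L_s = (10.0)²(2.00)⁴ = 1600.
F_p/F_s = (L_p/L_s)/(d_p/d_s)² = 1600/58.98 = 27.13.
m_p − m_s = −2.5 log₁₀(27.13) = -3.58.

-3.58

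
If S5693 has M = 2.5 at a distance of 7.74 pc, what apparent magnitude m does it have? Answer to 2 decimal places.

1.94

m = M + 5 log₁₀(d/10 pc) = 2.5 + 5 log₁₀(7.74/10)
  = 2.5 + 5 × -0.111 = 2.5 + -0.56 = 1.94.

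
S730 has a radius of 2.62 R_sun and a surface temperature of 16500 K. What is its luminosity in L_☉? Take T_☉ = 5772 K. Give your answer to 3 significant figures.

458 L_☉

L/L_☉ = (R/R_☉)² (T/T_☉)⁴ = (2.62)² × (16500/5772)⁴
       = 6.864 × (2.859)⁴ = 6.864 × 66.78 = 458.4.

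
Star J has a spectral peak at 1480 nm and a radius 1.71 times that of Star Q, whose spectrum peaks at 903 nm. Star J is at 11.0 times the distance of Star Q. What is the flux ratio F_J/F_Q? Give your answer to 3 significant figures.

0.00335

Wien's law: T_J/T_Q = λ_Q/λ_J = 903/1480 = 0.6101.
L_J/L_Q = (R_J/R_Q)²(T_J/T_Q)⁴ = (1.71)²(0.6101)⁴ = 0.4052.
F_J/F_Q = (L_J/L_Q)/(d_J/d_Q)² = 0.4052/(11.0)² = 0.003349.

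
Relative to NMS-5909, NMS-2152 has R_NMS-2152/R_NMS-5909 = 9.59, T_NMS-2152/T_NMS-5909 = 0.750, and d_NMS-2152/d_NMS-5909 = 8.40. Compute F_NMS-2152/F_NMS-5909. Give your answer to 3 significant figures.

0.412

L_NMS-2152/L_NMS-5909 = (R_NMS-2152/R_NMS-5909)²(T_NMS-2152/T_NMS-5909)⁴ = (9.59)² × (0.750)⁴ = 29.10.
F_NMS-2152/F_NMS-5909 = (L_NMS-2152/L_NMS-5909)/(d_NMS-2152/d_NMS-5909)² = 29.10 / (8.40)² = 0.4124.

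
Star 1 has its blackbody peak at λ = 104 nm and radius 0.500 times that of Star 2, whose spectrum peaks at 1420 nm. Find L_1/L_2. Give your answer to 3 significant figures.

Wien's law gives T ∝ 1/λ_max, so T_1/T_2 = λ_2/λ_1 = 1420/104 = 13.65.
Then L ∝ R²T⁴ gives L_1/L_2 = (0.500)² × (13.65)⁴ = 0.2500 × 3.476×10^4 = 8689.

8.69×10^3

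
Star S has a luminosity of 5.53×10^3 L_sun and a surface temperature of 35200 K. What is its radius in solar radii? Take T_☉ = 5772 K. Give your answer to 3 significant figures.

R/R_☉ = √(L/L_☉) / (T/T_☉)² = √(5.53×10^3) / (6.098)²
       = 74.36 / 37.19 = 2.000.

2.00 solar radii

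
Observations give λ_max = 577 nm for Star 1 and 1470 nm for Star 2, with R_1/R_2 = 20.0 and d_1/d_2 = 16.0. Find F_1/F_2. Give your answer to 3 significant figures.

65.8

Wien's law: T_1/T_2 = λ_2/λ_1 = 1470/577 = 2.548.
L_1/L_2 = (R_1/R_2)²(T_1/T_2)⁴ = (20.0)²(2.548)⁴ = 1.685×10^4.
F_1/F_2 = (L_1/L_2)/(d_1/d_2)² = 1.685×10^4/(16.0)² = 65.82.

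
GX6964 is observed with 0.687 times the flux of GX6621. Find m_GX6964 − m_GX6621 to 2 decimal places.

m_GX6964 − m_GX6621 = −2.5 log₁₀(F_GX6964/F_GX6621) = −2.5 log₁₀(0.687) = −2.5 × (-0.163) = 0.408.

0.41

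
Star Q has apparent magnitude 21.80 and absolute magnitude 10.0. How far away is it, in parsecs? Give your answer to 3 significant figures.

2.29×10^3 pc

m − M = 5 log₁₀(d/10 pc)
21.80 − (10.0) = 11.80 = 5 log₁₀(d/10)
d = 10 × 10^(11.80/5) = 10 × 10^2.360 = 2291 pc.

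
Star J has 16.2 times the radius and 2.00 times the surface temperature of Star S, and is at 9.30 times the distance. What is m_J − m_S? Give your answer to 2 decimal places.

L_J/L_S = (16.2)²(2.00)⁴ = 4199.
F_J/F_S = (L_J/L_S)/(d_J/d_S)² = 4199/86.49 = 48.55.
m_J − m_S = −2.5 log₁₀(48.55) = -4.22.

-4.22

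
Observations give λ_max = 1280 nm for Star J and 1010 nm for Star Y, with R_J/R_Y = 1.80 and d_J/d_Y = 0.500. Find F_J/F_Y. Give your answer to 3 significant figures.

5.02

Wien's law: T_J/T_Y = λ_Y/λ_J = 1010/1280 = 0.7891.
L_J/L_Y = (R_J/R_Y)²(T_J/T_Y)⁴ = (1.80)²(0.7891)⁴ = 1.256.
F_J/F_Y = (L_J/L_Y)/(d_J/d_Y)² = 1.256/(0.500)² = 5.024.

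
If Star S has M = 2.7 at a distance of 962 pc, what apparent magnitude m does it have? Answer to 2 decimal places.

12.62

m = M + 5 log₁₀(d/10 pc) = 2.7 + 5 log₁₀(962/10)
  = 2.7 + 5 × 1.983 = 2.7 + 9.92 = 12.62.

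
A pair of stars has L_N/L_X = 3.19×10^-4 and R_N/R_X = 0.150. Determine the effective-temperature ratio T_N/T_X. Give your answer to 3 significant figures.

L ∝ R²T⁴ gives T ∝ (L/R²)^(1/4), so
T_N/T_X = (3.19×10^-4 / 0.150²)^(1/4) = (0.01418)^(1/4) = 0.3451.

0.345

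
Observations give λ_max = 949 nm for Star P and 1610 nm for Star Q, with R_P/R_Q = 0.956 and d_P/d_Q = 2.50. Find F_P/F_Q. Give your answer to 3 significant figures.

1.21

Wien's law: T_P/T_Q = λ_Q/λ_P = 1610/949 = 1.697.
L_P/L_Q = (R_P/R_Q)²(T_P/T_Q)⁴ = (0.956)²(1.697)⁴ = 7.571.
F_P/F_Q = (L_P/L_Q)/(d_P/d_Q)² = 7.571/(2.50)² = 1.211.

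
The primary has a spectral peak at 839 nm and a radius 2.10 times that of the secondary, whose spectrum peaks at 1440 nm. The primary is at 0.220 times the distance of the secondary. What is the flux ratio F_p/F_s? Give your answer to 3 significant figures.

791

Wien's law: T_p/T_s = λ_s/λ_p = 1440/839 = 1.716.
L_p/L_s = (R_p/R_s)²(T_p/T_s)⁴ = (2.10)²(1.716)⁴ = 38.27.
F_p/F_s = (L_p/L_s)/(d_p/d_s)² = 38.27/(0.220)² = 790.7.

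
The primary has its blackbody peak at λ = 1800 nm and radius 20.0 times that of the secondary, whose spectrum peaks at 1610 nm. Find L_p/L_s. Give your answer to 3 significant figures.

256

Wien's law gives T ∝ 1/λ_max, so T_p/T_s = λ_s/λ_p = 1610/1800 = 0.8944.
Then L ∝ R²T⁴ gives L_p/L_s = (20.0)² × (0.8944)⁴ = 400.0 × 0.6400 = 256.0.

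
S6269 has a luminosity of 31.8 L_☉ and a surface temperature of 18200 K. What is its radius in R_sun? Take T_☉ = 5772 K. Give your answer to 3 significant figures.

0.567 R_sun

R/R_☉ = √(L/L_☉) / (T/T_☉)² = √(31.8) / (3.153)²
       = 5.639 / 9.942 = 0.5672.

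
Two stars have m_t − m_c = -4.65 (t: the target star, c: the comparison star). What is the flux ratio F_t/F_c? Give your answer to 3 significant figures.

F_t/F_c = 10^(−(m_t − m_c)/2.5) = 10^(4.65/2.5) = 10^1.860 = 72.44.

72.4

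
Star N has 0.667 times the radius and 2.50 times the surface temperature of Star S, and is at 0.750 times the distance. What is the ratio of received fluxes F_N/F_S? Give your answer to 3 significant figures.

30.9

L_N/L_S = (R_N/R_S)²(T_N/T_S)⁴ = (0.667)² × (2.50)⁴ = 17.38.
F_N/F_S = (L_N/L_S)/(d_N/d_S)² = 17.38 / (0.750)² = 30.90.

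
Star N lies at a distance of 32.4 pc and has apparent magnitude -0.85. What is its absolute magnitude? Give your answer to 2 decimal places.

-3.40

M = m − 5 log₁₀(d/10 pc) = -0.85 − 5 log₁₀(32.4/10)
  = -0.85 − 5 × 0.511 = -0.85 − 2.55 = -3.40.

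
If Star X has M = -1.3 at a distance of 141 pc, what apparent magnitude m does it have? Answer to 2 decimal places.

4.45

m = M + 5 log₁₀(d/10 pc) = -1.3 + 5 log₁₀(141/10)
  = -1.3 + 5 × 1.149 = -1.3 + 5.75 = 4.45.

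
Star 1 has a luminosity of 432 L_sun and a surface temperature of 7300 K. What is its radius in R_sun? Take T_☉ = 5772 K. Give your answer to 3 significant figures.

R/R_☉ = √(L/L_☉) / (T/T_☉)² = √(432) / (1.265)²
       = 20.78 / 1.600 = 12.99.

13.0 R_sun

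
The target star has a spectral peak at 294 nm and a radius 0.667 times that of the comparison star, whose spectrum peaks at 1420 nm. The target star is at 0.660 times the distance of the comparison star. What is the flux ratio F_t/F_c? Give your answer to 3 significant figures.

Wien's law: T_t/T_c = λ_c/λ_t = 1420/294 = 4.830.
L_t/L_c = (R_t/R_c)²(T_t/T_c)⁴ = (0.667)²(4.830)⁴ = 242.1.
F_t/F_c = (L_t/L_c)/(d_t/d_c)² = 242.1/(0.660)² = 555.8.

556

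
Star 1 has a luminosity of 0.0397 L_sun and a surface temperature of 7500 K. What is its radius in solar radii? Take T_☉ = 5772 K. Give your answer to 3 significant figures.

0.118 solar radii

R/R_☉ = √(L/L_☉) / (T/T_☉)² = √(0.0397) / (1.299)²
       = 0.1992 / 1.688 = 0.1180.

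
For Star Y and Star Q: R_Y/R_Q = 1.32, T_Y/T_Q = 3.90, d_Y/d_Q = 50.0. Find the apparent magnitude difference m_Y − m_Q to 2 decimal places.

L_Y/L_Q = (1.32)²(3.90)⁴ = 403.1.
F_Y/F_Q = (L_Y/L_Q)/(d_Y/d_Q)² = 403.1/2500 = 0.1612.
m_Y − m_Q = −2.5 log₁₀(0.1612) = 1.98.

1.98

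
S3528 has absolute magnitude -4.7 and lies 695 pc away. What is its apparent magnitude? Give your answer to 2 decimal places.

4.51

m = M + 5 log₁₀(d/10 pc) = -4.7 + 5 log₁₀(695/10)
  = -4.7 + 5 × 1.842 = -4.7 + 9.21 = 4.51.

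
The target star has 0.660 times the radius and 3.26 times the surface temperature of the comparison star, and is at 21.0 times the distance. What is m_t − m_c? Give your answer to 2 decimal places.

2.38

L_t/L_c = (0.660)²(3.26)⁴ = 49.20.
F_t/F_c = (L_t/L_c)/(d_t/d_c)² = 49.20/441.0 = 0.1116.
m_t − m_c = −2.5 log₁₀(0.1116) = 2.38.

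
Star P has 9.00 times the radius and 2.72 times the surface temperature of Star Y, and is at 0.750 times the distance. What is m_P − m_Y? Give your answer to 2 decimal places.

-9.74

L_P/L_Y = (9.00)²(2.72)⁴ = 4434.
F_P/F_Y = (L_P/L_Y)/(d_P/d_Y)² = 4434/0.5625 = 7882.
m_P − m_Y = −2.5 log₁₀(7882) = -9.74.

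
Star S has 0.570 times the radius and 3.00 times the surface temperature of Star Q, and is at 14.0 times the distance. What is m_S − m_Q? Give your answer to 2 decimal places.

L_S/L_Q = (0.570)²(3.00)⁴ = 26.32.
F_S/F_Q = (L_S/L_Q)/(d_S/d_Q)² = 26.32/196.0 = 0.1343.
m_S − m_Q = −2.5 log₁₀(0.1343) = 2.18.

2.18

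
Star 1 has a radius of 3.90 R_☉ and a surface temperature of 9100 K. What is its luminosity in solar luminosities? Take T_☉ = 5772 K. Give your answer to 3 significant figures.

L/L_☉ = (R/R_☉)² (T/T_☉)⁴ = (3.90)² × (9100/5772)⁴
       = 15.21 × (1.577)⁴ = 15.21 × 6.178 = 93.97.

94.0 solar luminosities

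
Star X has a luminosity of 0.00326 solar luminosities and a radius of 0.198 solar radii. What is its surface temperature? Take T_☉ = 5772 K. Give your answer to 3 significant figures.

T/T_☉ = (L/L_☉)^(1/4) / (R/R_☉)^(1/2)
T = 5772 × (0.00326)^(1/4) / √(0.198) = 5772 × 0.2389 / 0.4450 = 3100 K.

3.10×10^3 K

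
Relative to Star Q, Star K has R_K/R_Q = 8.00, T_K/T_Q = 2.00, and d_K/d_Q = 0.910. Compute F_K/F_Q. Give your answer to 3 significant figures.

L_K/L_Q = (R_K/R_Q)²(T_K/T_Q)⁴ = (8.00)² × (2.00)⁴ = 1024.
F_K/F_Q = (L_K/L_Q)/(d_K/d_Q)² = 1024 / (0.910)² = 1237.

1.24×10^3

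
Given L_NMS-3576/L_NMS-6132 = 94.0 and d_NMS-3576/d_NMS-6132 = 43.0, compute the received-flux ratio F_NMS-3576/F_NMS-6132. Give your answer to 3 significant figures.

F = L/(4πd²), so F_NMS-3576/F_NMS-6132 = (L_NMS-3576/L_NMS-6132) / (d_NMS-3576/d_NMS-6132)²
= 94.0 / (43.0)² = 94.0 / 1849 = 0.05084.

0.0508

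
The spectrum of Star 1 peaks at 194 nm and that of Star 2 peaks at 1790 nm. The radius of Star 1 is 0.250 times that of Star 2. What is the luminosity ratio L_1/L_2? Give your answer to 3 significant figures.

453

Wien's law gives T ∝ 1/λ_max, so T_1/T_2 = λ_2/λ_1 = 1790/194 = 9.227.
Then L ∝ R²T⁴ gives L_1/L_2 = (0.250)² × (9.227)⁴ = 0.06250 × 7248 = 453.0.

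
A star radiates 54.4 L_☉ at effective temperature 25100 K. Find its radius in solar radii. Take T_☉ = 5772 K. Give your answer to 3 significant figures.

0.390 solar radii

R/R_☉ = √(L/L_☉) / (T/T_☉)² = √(54.4) / (4.349)²
       = 7.376 / 18.91 = 0.3900.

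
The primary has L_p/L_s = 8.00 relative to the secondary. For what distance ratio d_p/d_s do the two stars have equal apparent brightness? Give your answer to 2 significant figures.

Equal flux requires L_p/d_p² = L_s/d_s², so d_p/d_s = √(L_p/L_s)
= √(8.00) = 2.828.

2.8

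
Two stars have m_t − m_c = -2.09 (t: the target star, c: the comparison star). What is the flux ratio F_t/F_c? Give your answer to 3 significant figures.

F_t/F_c = 10^(−(m_t − m_c)/2.5) = 10^(2.09/2.5) = 10^0.836 = 6.855.

6.85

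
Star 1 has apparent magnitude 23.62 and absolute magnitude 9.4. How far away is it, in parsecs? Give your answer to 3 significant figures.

6.98×10^3 pc

m − M = 5 log₁₀(d/10 pc)
23.62 − (9.4) = 14.22 = 5 log₁₀(d/10)
d = 10 × 10^(14.22/5) = 10 × 10^2.844 = 6982 pc.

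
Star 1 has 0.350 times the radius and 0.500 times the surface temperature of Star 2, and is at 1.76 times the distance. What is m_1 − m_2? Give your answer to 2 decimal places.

6.52

L_1/L_2 = (0.350)²(0.500)⁴ = 0.007656.
F_1/F_2 = (L_1/L_2)/(d_1/d_2)² = 0.007656/3.098 = 0.002472.
m_1 − m_2 = −2.5 log₁₀(0.002472) = 6.52.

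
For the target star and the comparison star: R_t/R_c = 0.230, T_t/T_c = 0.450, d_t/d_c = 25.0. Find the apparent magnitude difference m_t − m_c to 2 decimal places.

13.65

L_t/L_c = (0.230)²(0.450)⁴ = 0.002169.
F_t/F_c = (L_t/L_c)/(d_t/d_c)² = 0.002169/625.0 = 3.471×10^-6.
m_t − m_c = −2.5 log₁₀(3.471×10^-6) = 13.65.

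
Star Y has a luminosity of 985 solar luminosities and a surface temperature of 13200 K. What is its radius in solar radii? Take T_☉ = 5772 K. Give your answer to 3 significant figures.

6.00 solar radii

R/R_☉ = √(L/L_☉) / (T/T_☉)² = √(985) / (2.287)²
       = 31.38 / 5.230 = 6.001.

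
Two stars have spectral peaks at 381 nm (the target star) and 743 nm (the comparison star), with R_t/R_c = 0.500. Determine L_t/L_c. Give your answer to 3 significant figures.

3.62

Wien's law gives T ∝ 1/λ_max, so T_t/T_c = λ_c/λ_t = 743/381 = 1.950.
Then L ∝ R²T⁴ gives L_t/L_c = (0.500)² × (1.950)⁴ = 0.2500 × 14.46 = 3.616.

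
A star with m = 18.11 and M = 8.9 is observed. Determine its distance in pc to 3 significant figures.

m − M = 5 log₁₀(d/10 pc)
18.11 − (8.9) = 9.21 = 5 log₁₀(d/10)
d = 10 × 10^(9.21/5) = 10 × 10^1.842 = 695.0 pc.

695 pc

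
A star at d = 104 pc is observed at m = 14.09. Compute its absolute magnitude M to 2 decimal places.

9.00

M = m − 5 log₁₀(d/10 pc) = 14.09 − 5 log₁₀(104/10)
  = 14.09 − 5 × 1.017 = 14.09 − 5.09 = 9.00.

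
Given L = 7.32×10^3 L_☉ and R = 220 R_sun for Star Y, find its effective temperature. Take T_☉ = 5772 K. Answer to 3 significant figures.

3.60×10^3 K

T/T_☉ = (L/L_☉)^(1/4) / (R/R_☉)^(1/2)
T = 5772 × (7.32×10^3)^(1/4) / √(220) = 5772 × 9.250 / 14.83 = 3600 K.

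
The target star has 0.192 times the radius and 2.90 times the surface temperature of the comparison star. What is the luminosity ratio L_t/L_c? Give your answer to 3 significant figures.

From the Stefan–Boltzmann law, L ∝ R²T⁴, so
L_t/L_c = (R_t/R_c)² (T_t/T_c)⁴ = (0.192)² × (2.90)⁴ = 0.03686 × 70.73 = 2.607.

2.61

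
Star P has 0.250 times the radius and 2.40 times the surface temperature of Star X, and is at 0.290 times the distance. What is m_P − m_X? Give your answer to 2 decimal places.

L_P/L_X = (0.250)²(2.40)⁴ = 2.074.
F_P/F_X = (L_P/L_X)/(d_P/d_X)² = 2.074/0.08410 = 24.66.
m_P − m_X = −2.5 log₁₀(24.66) = -3.48.

-3.48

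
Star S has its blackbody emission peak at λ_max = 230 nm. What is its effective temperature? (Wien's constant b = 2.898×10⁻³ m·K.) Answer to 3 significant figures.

T = b/λ_max = 2.898×10⁻³ / (230×10⁻⁹) = 1.260×10^4 K.

1.26×10^4 K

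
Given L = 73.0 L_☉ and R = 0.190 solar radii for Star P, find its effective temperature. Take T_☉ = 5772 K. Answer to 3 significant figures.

T/T_☉ = (L/L_☉)^(1/4) / (R/R_☉)^(1/2)
T = 5772 × (73.0)^(1/4) / √(0.190) = 5772 × 2.923 / 0.4359 = 3.871×10^4 K.

3.87×10^4 K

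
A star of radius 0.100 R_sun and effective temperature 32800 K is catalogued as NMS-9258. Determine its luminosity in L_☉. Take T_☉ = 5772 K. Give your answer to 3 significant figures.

L/L_☉ = (R/R_☉)² (T/T_☉)⁴ = (0.100)² × (32800/5772)⁴
       = 0.01000 × (5.683)⁴ = 0.01000 × 1043 = 10.43.

10.4 L_☉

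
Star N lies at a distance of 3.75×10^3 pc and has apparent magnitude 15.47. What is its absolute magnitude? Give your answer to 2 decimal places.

M = m − 5 log₁₀(d/10 pc) = 15.47 − 5 log₁₀(3.75×10^3/10)
  = 15.47 − 5 × 2.574 = 15.47 − 12.87 = 2.60.

2.60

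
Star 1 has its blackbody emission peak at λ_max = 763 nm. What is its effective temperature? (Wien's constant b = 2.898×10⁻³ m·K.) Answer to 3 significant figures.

3.80×10^3 K

T = b/λ_max = 2.898×10⁻³ / (763×10⁻⁹) = 3798 K.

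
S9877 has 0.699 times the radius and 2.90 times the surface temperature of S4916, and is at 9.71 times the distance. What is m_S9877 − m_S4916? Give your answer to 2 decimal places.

1.09

L_S9877/L_S4916 = (0.699)²(2.90)⁴ = 34.56.
F_S9877/F_S4916 = (L_S9877/L_S4916)/(d_S9877/d_S4916)² = 34.56/94.28 = 0.3665.
m_S9877 − m_S4916 = −2.5 log₁₀(0.3665) = 1.09.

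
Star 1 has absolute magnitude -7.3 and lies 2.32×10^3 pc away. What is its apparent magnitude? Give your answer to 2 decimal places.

m = M + 5 log₁₀(d/10 pc) = -7.3 + 5 log₁₀(2.32×10^3/10)
  = -7.3 + 5 × 2.365 = -7.3 + 11.83 = 4.53.

4.53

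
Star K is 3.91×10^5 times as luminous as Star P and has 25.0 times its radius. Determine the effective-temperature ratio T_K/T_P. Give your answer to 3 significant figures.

5.00

L ∝ R²T⁴ gives T ∝ (L/R²)^(1/4), so
T_K/T_P = (3.91×10^5 / 25.0²)^(1/4) = (625.6)^(1/4) = 5.001.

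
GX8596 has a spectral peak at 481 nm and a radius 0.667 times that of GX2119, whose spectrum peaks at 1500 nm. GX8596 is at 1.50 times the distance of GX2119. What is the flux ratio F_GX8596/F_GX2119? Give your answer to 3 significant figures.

Wien's law: T_GX8596/T_GX2119 = λ_GX2119/λ_GX8596 = 1500/481 = 3.119.
L_GX8596/L_GX2119 = (R_GX8596/R_GX2119)²(T_GX8596/T_GX2119)⁴ = (0.667)²(3.119)⁴ = 42.08.
F_GX8596/F_GX2119 = (L_GX8596/L_GX2119)/(d_GX8596/d_GX2119)² = 42.08/(1.50)² = 18.70.

18.7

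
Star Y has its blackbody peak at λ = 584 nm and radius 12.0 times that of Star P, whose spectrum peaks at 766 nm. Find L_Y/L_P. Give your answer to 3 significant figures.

Wien's law gives T ∝ 1/λ_max, so T_Y/T_P = λ_P/λ_Y = 766/584 = 1.312.
Then L ∝ R²T⁴ gives L_Y/L_P = (12.0)² × (1.312)⁴ = 144.0 × 2.960 = 426.2.

426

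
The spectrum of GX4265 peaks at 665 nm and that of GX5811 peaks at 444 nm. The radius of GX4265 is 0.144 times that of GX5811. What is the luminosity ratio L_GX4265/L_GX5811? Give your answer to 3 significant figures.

0.00412

Wien's law gives T ∝ 1/λ_max, so T_GX4265/T_GX5811 = λ_GX5811/λ_GX4265 = 444/665 = 0.6677.
Then L ∝ R²T⁴ gives L_GX4265/L_GX5811 = (0.144)² × (0.6677)⁴ = 0.02074 × 0.1987 = 0.004121.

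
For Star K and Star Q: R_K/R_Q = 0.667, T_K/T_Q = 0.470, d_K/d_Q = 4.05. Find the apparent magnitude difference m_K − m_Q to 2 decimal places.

7.20

L_K/L_Q = (0.667)²(0.470)⁴ = 0.02171.
F_K/F_Q = (L_K/L_Q)/(d_K/d_Q)² = 0.02171/16.40 = 0.001324.
m_K − m_Q = −2.5 log₁₀(0.001324) = 7.20.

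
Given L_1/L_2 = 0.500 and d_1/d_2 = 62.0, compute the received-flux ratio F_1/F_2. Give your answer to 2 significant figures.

1.3×10^-4

F = L/(4πd²), so F_1/F_2 = (L_1/L_2) / (d_1/d_2)²
= 0.500 / (62.0)² = 0.500 / 3844 = 1.301×10^-4.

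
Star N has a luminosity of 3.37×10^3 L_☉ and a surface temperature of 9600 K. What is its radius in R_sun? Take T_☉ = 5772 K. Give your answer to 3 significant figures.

21.0 R_sun

R/R_☉ = √(L/L_☉) / (T/T_☉)² = √(3.37×10^3) / (1.663)²
       = 58.05 / 2.766 = 20.99.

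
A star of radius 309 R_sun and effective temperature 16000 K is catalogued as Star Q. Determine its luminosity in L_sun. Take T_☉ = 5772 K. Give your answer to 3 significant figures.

5.64×10^6 L_sun

L/L_☉ = (R/R_☉)² (T/T_☉)⁴ = (309)² × (16000/5772)⁴
       = 9.548×10^4 × (2.772)⁴ = 9.548×10^4 × 59.04 = 5.638×10^6.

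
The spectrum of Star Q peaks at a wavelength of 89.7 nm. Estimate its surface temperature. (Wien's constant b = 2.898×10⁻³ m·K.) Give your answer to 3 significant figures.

3.23×10^4 K

T = b/λ_max = 2.898×10⁻³ / (89.7×10⁻⁹) = 3.231×10^4 K.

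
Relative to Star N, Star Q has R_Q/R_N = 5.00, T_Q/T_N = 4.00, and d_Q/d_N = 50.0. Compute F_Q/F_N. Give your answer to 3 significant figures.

L_Q/L_N = (R_Q/R_N)²(T_Q/T_N)⁴ = (5.00)² × (4.00)⁴ = 6400.
F_Q/F_N = (L_Q/L_N)/(d_Q/d_N)² = 6400 / (50.0)² = 2.560.

2.56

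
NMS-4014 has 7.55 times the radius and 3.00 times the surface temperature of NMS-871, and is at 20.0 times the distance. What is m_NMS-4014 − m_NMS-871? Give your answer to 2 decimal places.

-2.66

L_NMS-4014/L_NMS-871 = (7.55)²(3.00)⁴ = 4617.
F_NMS-4014/F_NMS-871 = (L_NMS-4014/L_NMS-871)/(d_NMS-4014/d_NMS-871)² = 4617/400.0 = 11.54.
m_NMS-4014 − m_NMS-871 = −2.5 log₁₀(11.54) = -2.66.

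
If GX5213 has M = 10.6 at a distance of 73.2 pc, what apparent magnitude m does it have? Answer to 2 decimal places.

m = M + 5 log₁₀(d/10 pc) = 10.6 + 5 log₁₀(73.2/10)
  = 10.6 + 5 × 0.865 = 10.6 + 4.32 = 14.92.

14.92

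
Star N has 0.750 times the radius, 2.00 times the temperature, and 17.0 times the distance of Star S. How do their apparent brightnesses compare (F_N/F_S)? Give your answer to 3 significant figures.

0.0311

L_N/L_S = (R_N/R_S)²(T_N/T_S)⁴ = (0.750)² × (2.00)⁴ = 9.000.
F_N/F_S = (L_N/L_S)/(d_N/d_S)² = 9.000 / (17.0)² = 0.03114.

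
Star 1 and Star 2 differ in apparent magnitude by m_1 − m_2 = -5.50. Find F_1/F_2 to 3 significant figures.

F_1/F_2 = 10^(−(m_1 − m_2)/2.5) = 10^(5.50/2.5) = 10^2.200 = 158.5.

158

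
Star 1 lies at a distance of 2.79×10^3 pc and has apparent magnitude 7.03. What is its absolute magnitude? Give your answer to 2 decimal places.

M = m − 5 log₁₀(d/10 pc) = 7.03 − 5 log₁₀(2.79×10^3/10)
  = 7.03 − 5 × 2.446 = 7.03 − 12.23 = -5.20.

-5.20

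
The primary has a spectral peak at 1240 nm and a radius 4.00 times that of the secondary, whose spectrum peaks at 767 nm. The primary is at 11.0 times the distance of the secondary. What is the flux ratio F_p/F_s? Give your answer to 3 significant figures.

0.0194

Wien's law: T_p/T_s = λ_s/λ_p = 767/1240 = 0.6185.
L_p/L_s = (R_p/R_s)²(T_p/T_s)⁴ = (4.00)²(0.6185)⁴ = 2.342.
F_p/F_s = (L_p/L_s)/(d_p/d_s)² = 2.342/(11.0)² = 0.01936.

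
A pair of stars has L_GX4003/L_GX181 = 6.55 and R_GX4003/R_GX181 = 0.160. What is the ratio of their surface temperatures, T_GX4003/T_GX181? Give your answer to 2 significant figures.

4.0

L ∝ R²T⁴ gives T ∝ (L/R²)^(1/4), so
T_GX4003/T_GX181 = (6.55 / 0.160²)^(1/4) = (255.9)^(1/4) = 3.999.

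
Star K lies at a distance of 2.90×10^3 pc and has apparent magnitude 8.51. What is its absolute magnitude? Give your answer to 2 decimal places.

-3.80

M = m − 5 log₁₀(d/10 pc) = 8.51 − 5 log₁₀(2.90×10^3/10)
  = 8.51 − 5 × 2.462 = 8.51 − 12.31 = -3.80.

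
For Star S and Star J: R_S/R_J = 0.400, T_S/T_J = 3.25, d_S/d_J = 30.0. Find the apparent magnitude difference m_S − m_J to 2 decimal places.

4.26

L_S/L_J = (0.400)²(3.25)⁴ = 17.85.
F_S/F_J = (L_S/L_J)/(d_S/d_J)² = 17.85/900.0 = 0.01983.
m_S − m_J = −2.5 log₁₀(0.01983) = 4.26.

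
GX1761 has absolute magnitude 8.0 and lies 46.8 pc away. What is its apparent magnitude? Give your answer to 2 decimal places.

m = M + 5 log₁₀(d/10 pc) = 8.0 + 5 log₁₀(46.8/10)
  = 8.0 + 5 × 0.670 = 8.0 + 3.35 = 11.35.

11.35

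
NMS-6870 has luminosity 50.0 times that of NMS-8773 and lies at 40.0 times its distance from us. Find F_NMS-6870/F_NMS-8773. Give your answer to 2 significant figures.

0.031

F = L/(4πd²), so F_NMS-6870/F_NMS-8773 = (L_NMS-6870/L_NMS-8773) / (d_NMS-6870/d_NMS-8773)²
= 50.0 / (40.0)² = 50.0 / 1600 = 0.03125.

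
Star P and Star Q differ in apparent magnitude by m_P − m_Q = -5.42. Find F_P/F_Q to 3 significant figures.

147

F_P/F_Q = 10^(−(m_P − m_Q)/2.5) = 10^(5.42/2.5) = 10^2.168 = 147.2.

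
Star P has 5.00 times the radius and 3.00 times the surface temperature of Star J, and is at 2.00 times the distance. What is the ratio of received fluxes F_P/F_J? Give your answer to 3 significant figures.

506

L_P/L_J = (R_P/R_J)²(T_P/T_J)⁴ = (5.00)² × (3.00)⁴ = 2025.
F_P/F_J = (L_P/L_J)/(d_P/d_J)² = 2025 / (2.00)² = 506.2.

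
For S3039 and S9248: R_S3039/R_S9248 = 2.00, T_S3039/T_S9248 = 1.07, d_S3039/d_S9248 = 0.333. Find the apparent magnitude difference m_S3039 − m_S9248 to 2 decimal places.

-4.19

L_S3039/L_S9248 = (2.00)²(1.07)⁴ = 5.243.
F_S3039/F_S9248 = (L_S3039/L_S9248)/(d_S3039/d_S9248)² = 5.243/0.1109 = 47.28.
m_S3039 − m_S9248 = −2.5 log₁₀(47.28) = -4.19.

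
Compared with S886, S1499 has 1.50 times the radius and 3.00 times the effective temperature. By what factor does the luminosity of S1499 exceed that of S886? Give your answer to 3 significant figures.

From the Stefan–Boltzmann law, L ∝ R²T⁴, so
L_S1499/L_S886 = (R_S1499/R_S886)² (T_S1499/T_S886)⁴ = (1.50)² × (3.00)⁴ = 2.250 × 81.00 = 182.2.

182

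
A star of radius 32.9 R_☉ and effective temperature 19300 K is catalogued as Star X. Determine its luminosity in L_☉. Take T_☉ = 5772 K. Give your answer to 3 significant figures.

1.35×10^5 L_☉

L/L_☉ = (R/R_☉)² (T/T_☉)⁴ = (32.9)² × (19300/5772)⁴
       = 1082 × (3.344)⁴ = 1082 × 125.0 = 1.353×10^5.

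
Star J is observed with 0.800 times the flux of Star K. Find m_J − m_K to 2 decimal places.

0.24

m_J − m_K = −2.5 log₁₀(F_J/F_K) = −2.5 log₁₀(0.800) = −2.5 × (-0.097) = 0.242.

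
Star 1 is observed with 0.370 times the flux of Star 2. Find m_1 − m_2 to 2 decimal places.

1.08

m_1 − m_2 = −2.5 log₁₀(F_1/F_2) = −2.5 log₁₀(0.370) = −2.5 × (-0.432) = 1.079.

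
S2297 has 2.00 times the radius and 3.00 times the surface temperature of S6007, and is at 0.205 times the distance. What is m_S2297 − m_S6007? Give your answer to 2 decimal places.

-9.72

L_S2297/L_S6007 = (2.00)²(3.00)⁴ = 324.0.
F_S2297/F_S6007 = (L_S2297/L_S6007)/(d_S2297/d_S6007)² = 324.0/0.04202 = 7710.
m_S2297 − m_S6007 = −2.5 log₁₀(7710) = -9.72.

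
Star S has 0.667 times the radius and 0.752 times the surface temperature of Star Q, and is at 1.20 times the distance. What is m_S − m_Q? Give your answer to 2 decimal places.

2.51

L_S/L_Q = (0.667)²(0.752)⁴ = 0.1423.
F_S/F_Q = (L_S/L_Q)/(d_S/d_Q)² = 0.1423/1.440 = 0.09880.
m_S − m_Q = −2.5 log₁₀(0.09880) = 2.51.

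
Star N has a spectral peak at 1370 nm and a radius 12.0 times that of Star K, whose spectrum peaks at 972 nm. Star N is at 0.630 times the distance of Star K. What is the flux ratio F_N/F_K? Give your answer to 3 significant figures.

Wien's law: T_N/T_K = λ_K/λ_N = 972/1370 = 0.7095.
L_N/L_K = (R_N/R_K)²(T_N/T_K)⁴ = (12.0)²(0.7095)⁴ = 36.49.
F_N/F_K = (L_N/L_K)/(d_N/d_K)² = 36.49/(0.630)² = 91.93.

91.9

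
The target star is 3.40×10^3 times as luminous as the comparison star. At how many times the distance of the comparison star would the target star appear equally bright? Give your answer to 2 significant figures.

Equal flux requires L_t/d_t² = L_c/d_c², so d_t/d_c = √(L_t/L_c)
= √(3.40×10^3) = 58.31.

58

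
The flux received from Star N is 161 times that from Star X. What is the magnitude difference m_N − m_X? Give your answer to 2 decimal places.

-5.52

m_N − m_X = −2.5 log₁₀(F_N/F_X) = −2.5 log₁₀(161) = −2.5 × (2.207) = -5.517.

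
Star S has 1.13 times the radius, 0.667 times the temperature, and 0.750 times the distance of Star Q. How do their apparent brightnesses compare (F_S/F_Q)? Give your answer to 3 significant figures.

L_S/L_Q = (R_S/R_Q)²(T_S/T_Q)⁴ = (1.13)² × (0.667)⁴ = 0.2527.
F_S/F_Q = (L_S/L_Q)/(d_S/d_Q)² = 0.2527 / (0.750)² = 0.4493.

0.449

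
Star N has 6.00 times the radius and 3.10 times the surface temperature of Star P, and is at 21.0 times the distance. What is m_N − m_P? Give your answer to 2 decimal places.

L_N/L_P = (6.00)²(3.10)⁴ = 3325.
F_N/F_P = (L_N/L_P)/(d_N/d_P)² = 3325/441.0 = 7.539.
m_N − m_P = −2.5 log₁₀(7.539) = -2.19.

-2.19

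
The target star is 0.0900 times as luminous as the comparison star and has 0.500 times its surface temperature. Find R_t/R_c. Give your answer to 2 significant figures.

1.2

L ∝ R²T⁴ gives R ∝ √L / T², so
R_t/R_c = √(0.0900) / (0.500)² = 0.3000 / 0.2500 = 1.200.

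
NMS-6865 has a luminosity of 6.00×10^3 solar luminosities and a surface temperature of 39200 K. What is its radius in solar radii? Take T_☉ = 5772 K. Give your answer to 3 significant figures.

1.68 solar radii

R/R_☉ = √(L/L_☉) / (T/T_☉)² = √(6.00×10^3) / (6.791)²
       = 77.46 / 46.12 = 1.679.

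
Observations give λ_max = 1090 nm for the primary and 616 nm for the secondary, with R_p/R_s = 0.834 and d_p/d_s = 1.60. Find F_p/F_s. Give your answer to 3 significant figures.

0.0277

Wien's law: T_p/T_s = λ_s/λ_p = 616/1090 = 0.5651.
L_p/L_s = (R_p/R_s)²(T_p/T_s)⁴ = (0.834)²(0.5651)⁴ = 0.07095.
F_p/F_s = (L_p/L_s)/(d_p/d_s)² = 0.07095/(1.60)² = 0.02771.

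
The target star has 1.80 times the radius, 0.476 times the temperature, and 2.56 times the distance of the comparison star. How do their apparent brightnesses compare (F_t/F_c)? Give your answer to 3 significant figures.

0.0254

L_t/L_c = (R_t/R_c)²(T_t/T_c)⁴ = (1.80)² × (0.476)⁴ = 0.1663.
F_t/F_c = (L_t/L_c)/(d_t/d_c)² = 0.1663 / (2.56)² = 0.02538.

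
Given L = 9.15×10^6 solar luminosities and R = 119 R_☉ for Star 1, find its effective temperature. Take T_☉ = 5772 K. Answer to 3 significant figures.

2.91×10^4 K

T/T_☉ = (L/L_☉)^(1/4) / (R/R_☉)^(1/2)
T = 5772 × (9.15×10^6)^(1/4) / √(119) = 5772 × 55.00 / 10.91 = 2.910×10^4 K.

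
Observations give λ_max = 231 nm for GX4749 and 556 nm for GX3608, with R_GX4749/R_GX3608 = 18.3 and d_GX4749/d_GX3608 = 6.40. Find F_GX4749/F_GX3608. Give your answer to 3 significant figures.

Wien's law: T_GX4749/T_GX3608 = λ_GX3608/λ_GX4749 = 556/231 = 2.407.
L_GX4749/L_GX3608 = (R_GX4749/R_GX3608)²(T_GX4749/T_GX3608)⁴ = (18.3)²(2.407)⁴ = 1.124×10^4.
F_GX4749/F_GX3608 = (L_GX4749/L_GX3608)/(d_GX4749/d_GX3608)² = 1.124×10^4/(6.40)² = 274.4.

274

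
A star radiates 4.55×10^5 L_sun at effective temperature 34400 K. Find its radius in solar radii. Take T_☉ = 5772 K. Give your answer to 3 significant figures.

R/R_☉ = √(L/L_☉) / (T/T_☉)² = √(4.55×10^5) / (5.960)²
       = 674.5 / 35.52 = 18.99.

19.0 solar radii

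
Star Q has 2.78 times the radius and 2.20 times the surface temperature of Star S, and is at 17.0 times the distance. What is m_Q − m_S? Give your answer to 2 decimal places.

L_Q/L_S = (2.78)²(2.20)⁴ = 181.0.
F_Q/F_S = (L_Q/L_S)/(d_Q/d_S)² = 181.0/289.0 = 0.6264.
m_Q − m_S = −2.5 log₁₀(0.6264) = 0.51.

0.51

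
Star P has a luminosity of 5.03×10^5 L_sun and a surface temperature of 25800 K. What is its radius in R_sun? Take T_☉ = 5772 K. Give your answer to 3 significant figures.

35.5 R_sun

R/R_☉ = √(L/L_☉) / (T/T_☉)² = √(5.03×10^5) / (4.470)²
       = 709.2 / 19.98 = 35.50.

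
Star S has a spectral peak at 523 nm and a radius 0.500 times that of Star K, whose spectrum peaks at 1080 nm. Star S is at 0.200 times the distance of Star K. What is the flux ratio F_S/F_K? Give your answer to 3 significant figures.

114

Wien's law: T_S/T_K = λ_K/λ_S = 1080/523 = 2.065.
L_S/L_K = (R_S/R_K)²(T_S/T_K)⁴ = (0.500)²(2.065)⁴ = 4.546.
F_S/F_K = (L_S/L_K)/(d_S/d_K)² = 4.546/(0.200)² = 113.6.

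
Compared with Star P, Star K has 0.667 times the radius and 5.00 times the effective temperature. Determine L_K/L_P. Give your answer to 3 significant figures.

From the Stefan–Boltzmann law, L ∝ R²T⁴, so
L_K/L_P = (R_K/R_P)² (T_K/T_P)⁴ = (0.667)² × (5.00)⁴ = 0.4449 × 625.0 = 278.1.

278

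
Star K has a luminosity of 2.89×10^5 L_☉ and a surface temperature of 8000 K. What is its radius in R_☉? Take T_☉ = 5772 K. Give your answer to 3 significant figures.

R/R_☉ = √(L/L_☉) / (T/T_☉)² = √(2.89×10^5) / (1.386)²
       = 537.6 / 1.921 = 279.8.

280 R_☉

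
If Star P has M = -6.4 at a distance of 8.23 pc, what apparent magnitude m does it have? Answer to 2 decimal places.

m = M + 5 log₁₀(d/10 pc) = -6.4 + 5 log₁₀(8.23/10)
  = -6.4 + 5 × -0.085 = -6.4 + -0.42 = -6.82.

-6.82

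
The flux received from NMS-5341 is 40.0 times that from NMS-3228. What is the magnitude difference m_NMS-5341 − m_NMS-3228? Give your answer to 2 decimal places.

m_NMS-5341 − m_NMS-3228 = −2.5 log₁₀(F_NMS-5341/F_NMS-3228) = −2.5 log₁₀(40.0) = −2.5 × (1.602) = -4.005.

-4.01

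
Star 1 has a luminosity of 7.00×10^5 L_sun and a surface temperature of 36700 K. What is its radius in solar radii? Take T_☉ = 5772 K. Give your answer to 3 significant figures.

R/R_☉ = √(L/L_☉) / (T/T_☉)² = √(7.00×10^5) / (6.358)²
       = 836.7 / 40.43 = 20.70.

20.7 solar radii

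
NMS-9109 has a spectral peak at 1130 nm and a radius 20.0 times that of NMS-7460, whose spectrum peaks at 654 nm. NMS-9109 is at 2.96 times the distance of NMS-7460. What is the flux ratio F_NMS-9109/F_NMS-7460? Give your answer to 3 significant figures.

5.12

Wien's law: T_NMS-9109/T_NMS-7460 = λ_NMS-7460/λ_NMS-9109 = 654/1130 = 0.5788.
L_NMS-9109/L_NMS-7460 = (R_NMS-9109/R_NMS-7460)²(T_NMS-9109/T_NMS-7460)⁴ = (20.0)²(0.5788)⁴ = 44.88.
F_NMS-9109/F_NMS-7460 = (L_NMS-9109/L_NMS-7460)/(d_NMS-9109/d_NMS-7460)² = 44.88/(2.96)² = 5.122.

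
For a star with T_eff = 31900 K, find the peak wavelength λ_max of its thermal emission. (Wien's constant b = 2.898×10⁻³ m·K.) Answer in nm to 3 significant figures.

90.8 nm

λ_max = b/T = 2.898×10⁻³ / 31900 = 9.08×10^-8 m = 90.85 nm.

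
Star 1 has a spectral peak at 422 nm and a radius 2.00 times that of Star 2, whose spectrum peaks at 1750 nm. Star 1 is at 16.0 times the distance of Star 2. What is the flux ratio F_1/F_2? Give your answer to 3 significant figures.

4.62

Wien's law: T_1/T_2 = λ_2/λ_1 = 1750/422 = 4.147.
L_1/L_2 = (R_1/R_2)²(T_1/T_2)⁴ = (2.00)²(4.147)⁴ = 1183.
F_1/F_2 = (L_1/L_2)/(d_1/d_2)² = 1183/(16.0)² = 4.621.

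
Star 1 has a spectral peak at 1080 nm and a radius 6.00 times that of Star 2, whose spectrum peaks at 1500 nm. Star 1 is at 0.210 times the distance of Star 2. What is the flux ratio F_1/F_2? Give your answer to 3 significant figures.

Wien's law: T_1/T_2 = λ_2/λ_1 = 1500/1080 = 1.389.
L_1/L_2 = (R_1/R_2)²(T_1/T_2)⁴ = (6.00)²(1.389)⁴ = 134.0.
F_1/F_2 = (L_1/L_2)/(d_1/d_2)² = 134.0/(0.210)² = 3038.

3.04×10^3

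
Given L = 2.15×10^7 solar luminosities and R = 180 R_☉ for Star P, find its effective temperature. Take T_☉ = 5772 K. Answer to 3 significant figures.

T/T_☉ = (L/L_☉)^(1/4) / (R/R_☉)^(1/2)
T = 5772 × (2.15×10^7)^(1/4) / √(180) = 5772 × 68.09 / 13.42 = 2.930×10^4 K.

2.93×10^4 K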